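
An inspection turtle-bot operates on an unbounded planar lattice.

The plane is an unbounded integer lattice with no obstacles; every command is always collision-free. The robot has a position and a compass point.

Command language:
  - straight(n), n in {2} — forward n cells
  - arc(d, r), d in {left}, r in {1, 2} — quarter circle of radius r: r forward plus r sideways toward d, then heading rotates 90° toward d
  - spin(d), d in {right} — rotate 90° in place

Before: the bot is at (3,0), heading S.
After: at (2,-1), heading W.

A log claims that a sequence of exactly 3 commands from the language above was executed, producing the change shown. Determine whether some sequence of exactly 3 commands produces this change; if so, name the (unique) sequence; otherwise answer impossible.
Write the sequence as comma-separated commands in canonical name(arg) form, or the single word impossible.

key: cell and facing (now W) both changed — the 3 commands mix motion and turning
initial: at (3,0), heading S
t=1 spin(right) ⇒ at (3,0), heading W
t=2 arc(left, 1) ⇒ at (2,-1), heading S
t=3 spin(right) ⇒ at (2,-1), heading W
all 64 alternatives checked — unique.

spin(right), arc(left, 1), spin(right)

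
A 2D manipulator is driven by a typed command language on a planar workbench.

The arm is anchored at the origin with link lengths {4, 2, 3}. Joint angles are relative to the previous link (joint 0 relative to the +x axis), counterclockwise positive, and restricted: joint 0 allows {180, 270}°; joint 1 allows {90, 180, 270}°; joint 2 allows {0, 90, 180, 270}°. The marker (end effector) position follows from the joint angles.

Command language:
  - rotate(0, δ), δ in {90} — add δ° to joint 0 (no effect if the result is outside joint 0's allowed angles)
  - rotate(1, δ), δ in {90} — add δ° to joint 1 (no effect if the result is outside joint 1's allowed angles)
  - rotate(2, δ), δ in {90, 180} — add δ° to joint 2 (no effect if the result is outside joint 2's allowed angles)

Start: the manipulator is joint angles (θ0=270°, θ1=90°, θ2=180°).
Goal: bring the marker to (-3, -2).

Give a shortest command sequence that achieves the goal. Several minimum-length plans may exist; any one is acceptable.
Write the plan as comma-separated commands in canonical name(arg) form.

rotate(2, 90), rotate(2, 180), rotate(1, 90)

initial: joint angles (θ0=270°, θ1=90°, θ2=180°)
t=1 rotate(2, 90) ⇒ joint angles (θ0=270°, θ1=90°, θ2=270°)
t=2 rotate(2, 180) ⇒ joint angles (θ0=270°, θ1=90°, θ2=90°)
t=3 rotate(1, 90) ⇒ joint angles (θ0=270°, θ1=180°, θ2=90°)
nothing shorter than 3 reaches the goal.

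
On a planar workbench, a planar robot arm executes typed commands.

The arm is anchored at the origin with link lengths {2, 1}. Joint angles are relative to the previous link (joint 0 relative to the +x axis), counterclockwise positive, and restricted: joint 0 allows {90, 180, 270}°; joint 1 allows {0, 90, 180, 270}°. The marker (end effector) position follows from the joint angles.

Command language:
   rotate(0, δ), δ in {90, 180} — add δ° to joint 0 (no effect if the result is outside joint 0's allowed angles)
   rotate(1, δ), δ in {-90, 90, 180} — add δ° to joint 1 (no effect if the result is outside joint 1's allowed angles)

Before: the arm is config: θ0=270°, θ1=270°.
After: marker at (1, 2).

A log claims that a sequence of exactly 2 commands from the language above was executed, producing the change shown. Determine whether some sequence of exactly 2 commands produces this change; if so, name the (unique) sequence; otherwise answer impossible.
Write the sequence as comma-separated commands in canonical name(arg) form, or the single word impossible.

rotate(0, 90), rotate(0, 180)

key: order matters: swapping rotate(0, 90) and rotate(0, 180) lands elsewhere
start: config: θ0=270°, θ1=270°
[1] after rotate(0, 90): config: θ0=270°, θ1=270°
[2] after rotate(0, 180): config: θ0=90°, θ1=270°
all 25 alternatives checked — unique.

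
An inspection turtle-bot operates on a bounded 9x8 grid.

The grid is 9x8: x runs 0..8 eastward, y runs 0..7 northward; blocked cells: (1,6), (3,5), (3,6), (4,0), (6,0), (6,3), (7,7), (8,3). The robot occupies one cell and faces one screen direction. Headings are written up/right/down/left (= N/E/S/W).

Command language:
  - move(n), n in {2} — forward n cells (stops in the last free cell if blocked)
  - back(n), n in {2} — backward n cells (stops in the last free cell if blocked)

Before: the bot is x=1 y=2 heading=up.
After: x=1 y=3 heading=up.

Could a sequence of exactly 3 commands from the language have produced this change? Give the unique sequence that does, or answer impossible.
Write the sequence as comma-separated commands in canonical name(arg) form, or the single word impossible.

key: running back(2) before move(2) would end elsewhere — order is forced
t0: x=1 y=2 heading=up
step 1 (move(2)): x=1 y=4 heading=up
step 2 (move(2)): x=1 y=5 heading=up
step 3 (back(2)): x=1 y=3 heading=up
all 8 alternatives checked — unique.

move(2), move(2), back(2)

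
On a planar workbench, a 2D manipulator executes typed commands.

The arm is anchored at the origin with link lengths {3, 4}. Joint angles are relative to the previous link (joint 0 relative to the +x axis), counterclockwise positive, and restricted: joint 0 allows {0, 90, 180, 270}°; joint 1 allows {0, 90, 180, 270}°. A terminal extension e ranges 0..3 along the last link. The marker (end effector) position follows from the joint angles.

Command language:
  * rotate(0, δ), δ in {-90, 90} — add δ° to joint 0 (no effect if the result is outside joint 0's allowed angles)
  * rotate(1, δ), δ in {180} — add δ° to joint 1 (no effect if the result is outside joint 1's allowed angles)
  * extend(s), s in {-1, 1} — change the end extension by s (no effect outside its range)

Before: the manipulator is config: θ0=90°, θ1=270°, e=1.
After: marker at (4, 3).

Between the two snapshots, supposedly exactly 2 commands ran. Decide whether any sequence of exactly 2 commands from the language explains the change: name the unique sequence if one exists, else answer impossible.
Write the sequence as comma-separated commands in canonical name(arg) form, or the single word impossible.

begin: config: θ0=90°, θ1=270°, e=1
step 1 (extend(-1)): config: θ0=90°, θ1=270°, e=0
step 2 (extend(-1)): config: θ0=90°, θ1=270°, e=0
all 25 alternatives checked — unique.

extend(-1), extend(-1)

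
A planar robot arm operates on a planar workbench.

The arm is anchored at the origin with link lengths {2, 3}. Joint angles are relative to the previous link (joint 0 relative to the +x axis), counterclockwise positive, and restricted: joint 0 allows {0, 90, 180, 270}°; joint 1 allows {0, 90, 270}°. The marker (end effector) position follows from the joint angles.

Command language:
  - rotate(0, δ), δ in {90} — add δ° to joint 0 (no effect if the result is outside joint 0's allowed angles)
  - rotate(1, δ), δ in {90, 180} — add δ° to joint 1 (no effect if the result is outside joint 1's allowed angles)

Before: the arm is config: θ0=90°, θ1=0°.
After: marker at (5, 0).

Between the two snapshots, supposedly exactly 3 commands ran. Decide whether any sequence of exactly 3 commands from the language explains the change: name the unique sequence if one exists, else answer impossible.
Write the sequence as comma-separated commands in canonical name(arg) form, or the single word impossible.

rotate(0, 90), rotate(0, 90), rotate(0, 90)

from: config: θ0=90°, θ1=0°
step 1 (rotate(0, 90)): config: θ0=180°, θ1=0°
step 2 (rotate(0, 90)): config: θ0=270°, θ1=0°
step 3 (rotate(0, 90)): config: θ0=0°, θ1=0°
all 27 alternatives checked — unique.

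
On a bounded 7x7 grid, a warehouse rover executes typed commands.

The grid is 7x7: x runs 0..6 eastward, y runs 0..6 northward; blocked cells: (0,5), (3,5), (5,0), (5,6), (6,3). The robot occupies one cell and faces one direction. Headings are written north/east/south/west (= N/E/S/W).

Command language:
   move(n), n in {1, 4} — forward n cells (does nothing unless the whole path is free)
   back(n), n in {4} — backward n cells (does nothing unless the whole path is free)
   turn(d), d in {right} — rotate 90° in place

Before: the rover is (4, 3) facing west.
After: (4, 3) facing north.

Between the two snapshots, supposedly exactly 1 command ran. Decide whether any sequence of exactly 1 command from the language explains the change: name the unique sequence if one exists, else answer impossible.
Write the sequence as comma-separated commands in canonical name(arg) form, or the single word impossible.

turn(right)

key: parked at (4,3) the whole time — nothing moves the robot
begin: (4, 3) facing west
1. turn(right) → (4, 3) facing north
all 4 alternatives checked — unique.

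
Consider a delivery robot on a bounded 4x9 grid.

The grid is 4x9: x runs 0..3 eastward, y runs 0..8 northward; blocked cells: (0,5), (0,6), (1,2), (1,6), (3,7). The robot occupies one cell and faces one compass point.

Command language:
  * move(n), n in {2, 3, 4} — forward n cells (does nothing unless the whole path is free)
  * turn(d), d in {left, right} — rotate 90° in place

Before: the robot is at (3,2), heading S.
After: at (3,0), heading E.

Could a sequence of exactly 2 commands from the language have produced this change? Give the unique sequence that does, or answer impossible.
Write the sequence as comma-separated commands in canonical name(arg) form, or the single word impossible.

key: order matters: swapping move(2) and turn(left) lands elsewhere
begin: at (3,2), heading S
step 1 (move(2)): at (3,0), heading S
step 2 (turn(left)): at (3,0), heading E
uniquely the one of 25 2-step routes that fits.

move(2), turn(left)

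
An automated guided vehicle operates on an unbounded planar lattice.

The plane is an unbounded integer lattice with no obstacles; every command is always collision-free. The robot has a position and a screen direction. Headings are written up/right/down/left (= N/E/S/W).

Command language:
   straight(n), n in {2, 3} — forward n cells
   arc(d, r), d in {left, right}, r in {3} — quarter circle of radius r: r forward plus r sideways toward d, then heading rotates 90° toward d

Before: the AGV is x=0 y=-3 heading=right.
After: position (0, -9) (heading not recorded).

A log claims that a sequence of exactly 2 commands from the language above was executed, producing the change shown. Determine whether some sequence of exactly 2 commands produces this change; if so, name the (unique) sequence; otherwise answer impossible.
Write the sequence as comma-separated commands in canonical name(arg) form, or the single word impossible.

begin: x=0 y=-3 heading=right
[1] after arc(right, 3): x=3 y=-6 heading=down
[2] after arc(right, 3): x=0 y=-9 heading=left
no rival 2-sequence matches.

arc(right, 3), arc(right, 3)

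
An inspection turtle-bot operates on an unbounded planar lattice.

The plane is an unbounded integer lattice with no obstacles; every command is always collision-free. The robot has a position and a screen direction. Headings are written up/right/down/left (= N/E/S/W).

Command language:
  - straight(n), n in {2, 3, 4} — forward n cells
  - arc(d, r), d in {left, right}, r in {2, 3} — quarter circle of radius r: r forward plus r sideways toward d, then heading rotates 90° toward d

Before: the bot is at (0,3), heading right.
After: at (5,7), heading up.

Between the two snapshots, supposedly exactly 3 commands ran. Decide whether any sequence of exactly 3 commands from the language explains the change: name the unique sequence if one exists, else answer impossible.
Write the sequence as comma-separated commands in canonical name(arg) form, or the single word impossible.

key: order matters: swapping straight(3) and straight(2) lands elsewhere
initial: at (0,3), heading right
t=1 straight(3) ⇒ at (3,3), heading right
t=2 arc(left, 2) ⇒ at (5,5), heading up
t=3 straight(2) ⇒ at (5,7), heading up
no rival 3-sequence matches.

straight(3), arc(left, 2), straight(2)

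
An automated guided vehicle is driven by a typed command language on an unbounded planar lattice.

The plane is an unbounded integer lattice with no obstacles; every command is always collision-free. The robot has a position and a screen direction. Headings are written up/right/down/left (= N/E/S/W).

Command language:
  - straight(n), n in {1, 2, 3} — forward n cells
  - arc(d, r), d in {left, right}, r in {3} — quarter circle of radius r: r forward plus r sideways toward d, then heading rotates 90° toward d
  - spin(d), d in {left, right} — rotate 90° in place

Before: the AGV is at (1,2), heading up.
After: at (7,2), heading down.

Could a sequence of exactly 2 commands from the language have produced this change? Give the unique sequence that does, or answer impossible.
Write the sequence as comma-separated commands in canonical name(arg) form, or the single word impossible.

key: position moved to (7,2) AND the heading swung to S — translation plus rotation needed
t0: at (1,2), heading up
step 1 (arc(right, 3)): at (4,5), heading right
step 2 (arc(right, 3)): at (7,2), heading down
uniquely the one of 49 2-step routes that fits.

arc(right, 3), arc(right, 3)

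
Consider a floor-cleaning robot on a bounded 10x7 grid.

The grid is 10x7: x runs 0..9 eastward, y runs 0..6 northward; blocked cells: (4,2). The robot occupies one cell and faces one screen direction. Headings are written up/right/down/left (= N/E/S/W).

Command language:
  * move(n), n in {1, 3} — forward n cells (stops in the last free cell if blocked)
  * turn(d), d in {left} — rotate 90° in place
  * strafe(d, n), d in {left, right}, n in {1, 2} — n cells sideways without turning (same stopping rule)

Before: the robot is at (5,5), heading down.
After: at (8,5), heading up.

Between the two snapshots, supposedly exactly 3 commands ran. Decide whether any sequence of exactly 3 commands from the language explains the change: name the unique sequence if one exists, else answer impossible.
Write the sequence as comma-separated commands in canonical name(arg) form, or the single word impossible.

key: cell and facing (now N) both changed — the 3 commands mix motion and turning
t0: at (5,5), heading down
step 1 (turn(left)): at (5,5), heading right
step 2 (move(3)): at (8,5), heading right
step 3 (turn(left)): at (8,5), heading up
all 343 alternatives checked — unique.

turn(left), move(3), turn(left)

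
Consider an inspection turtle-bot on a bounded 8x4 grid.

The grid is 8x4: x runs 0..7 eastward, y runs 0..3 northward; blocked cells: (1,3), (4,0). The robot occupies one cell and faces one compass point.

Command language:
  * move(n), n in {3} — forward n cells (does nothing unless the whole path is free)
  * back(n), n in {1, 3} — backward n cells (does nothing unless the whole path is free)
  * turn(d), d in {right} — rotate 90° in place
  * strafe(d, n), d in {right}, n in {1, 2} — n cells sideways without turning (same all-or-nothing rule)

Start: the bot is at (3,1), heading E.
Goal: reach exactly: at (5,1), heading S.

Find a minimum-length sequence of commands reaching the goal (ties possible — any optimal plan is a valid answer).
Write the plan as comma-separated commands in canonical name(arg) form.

start: at (3,1), heading E
[1] after move(3): at (6,1), heading E
[2] after back(1): at (5,1), heading E
[3] after turn(right): at (5,1), heading S
minimal: 3 command(s), checked below 3.

move(3), back(1), turn(right)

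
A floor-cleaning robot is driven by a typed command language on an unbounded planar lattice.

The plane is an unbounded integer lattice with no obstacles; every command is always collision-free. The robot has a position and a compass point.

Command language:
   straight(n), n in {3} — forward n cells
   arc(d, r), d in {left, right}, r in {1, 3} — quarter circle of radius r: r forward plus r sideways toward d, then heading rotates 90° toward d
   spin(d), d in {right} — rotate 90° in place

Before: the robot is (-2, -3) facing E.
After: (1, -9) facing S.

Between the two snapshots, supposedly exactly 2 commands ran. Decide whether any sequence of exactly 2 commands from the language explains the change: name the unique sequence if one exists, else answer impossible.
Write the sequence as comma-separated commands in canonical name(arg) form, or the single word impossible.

key: cell and facing (now S) both changed — the 2 commands mix motion and turning
start: (-2, -3) facing E
t=1 arc(right, 3) ⇒ (1, -6) facing S
t=2 straight(3) ⇒ (1, -9) facing S
no rival 2-sequence matches.

arc(right, 3), straight(3)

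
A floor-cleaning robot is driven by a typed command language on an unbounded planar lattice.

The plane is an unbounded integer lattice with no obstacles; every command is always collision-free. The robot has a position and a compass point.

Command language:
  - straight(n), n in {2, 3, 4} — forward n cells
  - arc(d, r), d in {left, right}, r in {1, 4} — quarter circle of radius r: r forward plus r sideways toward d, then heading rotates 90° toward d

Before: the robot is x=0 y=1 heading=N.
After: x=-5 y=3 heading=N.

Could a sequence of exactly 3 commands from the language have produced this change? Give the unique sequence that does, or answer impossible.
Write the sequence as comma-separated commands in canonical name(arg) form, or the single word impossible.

key: running arc(right, 1) before arc(left, 1) would end elsewhere — order is forced
t0: x=0 y=1 heading=N
step 1 (arc(left, 1)): x=-1 y=2 heading=W
step 2 (straight(3)): x=-4 y=2 heading=W
step 3 (arc(right, 1)): x=-5 y=3 heading=N
all 343 alternatives checked — unique.

arc(left, 1), straight(3), arc(right, 1)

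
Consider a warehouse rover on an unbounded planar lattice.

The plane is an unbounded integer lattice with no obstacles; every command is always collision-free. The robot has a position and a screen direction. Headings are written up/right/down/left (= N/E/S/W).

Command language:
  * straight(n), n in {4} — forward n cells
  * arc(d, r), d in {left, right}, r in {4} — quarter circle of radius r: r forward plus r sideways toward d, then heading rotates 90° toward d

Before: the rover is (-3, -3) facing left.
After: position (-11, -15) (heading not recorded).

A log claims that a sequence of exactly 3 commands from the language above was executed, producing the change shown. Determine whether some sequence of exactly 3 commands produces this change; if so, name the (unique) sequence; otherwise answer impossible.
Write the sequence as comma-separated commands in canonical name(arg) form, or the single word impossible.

key: running arc(right, 4) before arc(left, 4) would end elsewhere — order is forced
start: (-3, -3) facing left
1. arc(left, 4) → (-7, -7) facing down
2. straight(4) → (-7, -11) facing down
3. arc(right, 4) → (-11, -15) facing left
no other 3-command option fits: unique.

arc(left, 4), straight(4), arc(right, 4)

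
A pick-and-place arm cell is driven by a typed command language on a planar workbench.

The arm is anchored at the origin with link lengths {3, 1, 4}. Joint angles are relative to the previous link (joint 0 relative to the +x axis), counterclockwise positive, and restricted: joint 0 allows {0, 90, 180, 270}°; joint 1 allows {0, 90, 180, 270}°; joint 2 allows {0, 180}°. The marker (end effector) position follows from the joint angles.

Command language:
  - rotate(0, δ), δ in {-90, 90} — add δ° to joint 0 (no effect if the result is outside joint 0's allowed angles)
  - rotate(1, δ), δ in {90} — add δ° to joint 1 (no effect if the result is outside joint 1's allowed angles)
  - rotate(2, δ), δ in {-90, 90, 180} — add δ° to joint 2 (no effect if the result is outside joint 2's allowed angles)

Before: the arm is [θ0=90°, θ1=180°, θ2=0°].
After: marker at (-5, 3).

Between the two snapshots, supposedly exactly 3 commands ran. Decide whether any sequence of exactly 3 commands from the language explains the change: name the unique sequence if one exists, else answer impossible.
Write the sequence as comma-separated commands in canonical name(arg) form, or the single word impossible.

begin: [θ0=90°, θ1=180°, θ2=0°]
[1] after rotate(1, 90): [θ0=90°, θ1=270°, θ2=0°]
[2] after rotate(1, 90): [θ0=90°, θ1=0°, θ2=0°]
[3] after rotate(1, 90): [θ0=90°, θ1=90°, θ2=0°]
all 216 alternatives checked — unique.

rotate(1, 90), rotate(1, 90), rotate(1, 90)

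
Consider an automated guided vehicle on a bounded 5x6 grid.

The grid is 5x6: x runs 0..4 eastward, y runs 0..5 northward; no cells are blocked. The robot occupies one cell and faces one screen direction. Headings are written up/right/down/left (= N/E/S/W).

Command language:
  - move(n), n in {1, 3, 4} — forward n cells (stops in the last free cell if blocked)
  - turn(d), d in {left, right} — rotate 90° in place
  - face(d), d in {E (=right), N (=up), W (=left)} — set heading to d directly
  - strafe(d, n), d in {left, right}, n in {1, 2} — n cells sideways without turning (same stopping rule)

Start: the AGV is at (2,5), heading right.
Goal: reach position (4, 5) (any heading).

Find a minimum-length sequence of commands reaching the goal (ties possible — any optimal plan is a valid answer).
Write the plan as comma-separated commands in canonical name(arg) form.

begin: at (2,5), heading right
[1] after move(3): at (4,5), heading right
no 0-step plan works, so 1 is optimal.

move(3)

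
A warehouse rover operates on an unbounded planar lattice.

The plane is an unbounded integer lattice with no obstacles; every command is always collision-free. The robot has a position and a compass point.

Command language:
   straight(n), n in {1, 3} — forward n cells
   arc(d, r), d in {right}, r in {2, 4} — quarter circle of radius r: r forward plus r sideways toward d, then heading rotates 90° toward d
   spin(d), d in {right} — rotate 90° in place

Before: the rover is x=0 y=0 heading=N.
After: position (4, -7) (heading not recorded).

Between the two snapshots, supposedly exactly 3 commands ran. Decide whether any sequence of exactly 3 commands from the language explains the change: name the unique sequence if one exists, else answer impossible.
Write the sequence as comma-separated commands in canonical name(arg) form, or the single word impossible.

spin(right), arc(right, 4), straight(3)

key: order matters: swapping spin(right) and straight(3) lands elsewhere
from: x=0 y=0 heading=N
[1] after spin(right): x=0 y=0 heading=E
[2] after arc(right, 4): x=4 y=-4 heading=S
[3] after straight(3): x=4 y=-7 heading=S
all 125 alternatives checked — unique.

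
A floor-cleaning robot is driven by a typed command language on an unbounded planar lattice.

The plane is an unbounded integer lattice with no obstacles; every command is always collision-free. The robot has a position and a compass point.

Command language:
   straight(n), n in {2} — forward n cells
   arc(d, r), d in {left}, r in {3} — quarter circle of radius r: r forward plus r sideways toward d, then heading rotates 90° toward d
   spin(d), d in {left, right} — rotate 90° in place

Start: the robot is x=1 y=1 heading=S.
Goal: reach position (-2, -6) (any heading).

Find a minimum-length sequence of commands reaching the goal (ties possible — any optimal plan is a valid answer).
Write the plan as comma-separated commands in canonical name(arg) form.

spin(right), arc(left, 3), straight(2), straight(2)

t0: x=1 y=1 heading=S
1. spin(right) → x=1 y=1 heading=W
2. arc(left, 3) → x=-2 y=-2 heading=S
3. straight(2) → x=-2 y=-4 heading=S
4. straight(2) → x=-2 y=-6 heading=S
nothing shorter than 4 reaches the goal.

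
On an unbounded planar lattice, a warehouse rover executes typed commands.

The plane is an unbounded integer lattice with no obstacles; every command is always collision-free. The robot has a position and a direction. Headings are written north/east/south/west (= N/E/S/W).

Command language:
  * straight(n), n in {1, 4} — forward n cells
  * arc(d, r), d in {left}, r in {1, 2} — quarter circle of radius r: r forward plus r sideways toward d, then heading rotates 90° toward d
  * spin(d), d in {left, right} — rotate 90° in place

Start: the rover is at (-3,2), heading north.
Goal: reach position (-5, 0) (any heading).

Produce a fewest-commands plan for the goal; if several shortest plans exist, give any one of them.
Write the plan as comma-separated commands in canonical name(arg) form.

spin(left), arc(left, 2)

initial: at (-3,2), heading north
step 1 (spin(left)): at (-3,2), heading west
step 2 (arc(left, 2)): at (-5,0), heading south
shorter routes all fall short; 2 is best.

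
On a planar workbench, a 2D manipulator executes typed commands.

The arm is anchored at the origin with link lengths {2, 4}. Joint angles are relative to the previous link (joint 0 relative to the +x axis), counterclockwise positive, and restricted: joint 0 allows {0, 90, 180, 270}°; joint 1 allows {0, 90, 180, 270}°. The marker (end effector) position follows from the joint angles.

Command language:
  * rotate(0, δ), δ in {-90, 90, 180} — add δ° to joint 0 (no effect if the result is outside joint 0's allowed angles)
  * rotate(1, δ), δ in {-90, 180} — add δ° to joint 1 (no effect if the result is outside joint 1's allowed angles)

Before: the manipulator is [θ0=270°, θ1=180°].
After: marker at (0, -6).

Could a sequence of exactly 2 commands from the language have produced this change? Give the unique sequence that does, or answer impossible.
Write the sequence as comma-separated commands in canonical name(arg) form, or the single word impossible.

rotate(1, -90), rotate(1, -90)

initial: [θ0=270°, θ1=180°]
[1] after rotate(1, -90): [θ0=270°, θ1=90°]
[2] after rotate(1, -90): [θ0=270°, θ1=0°]
uniquely the one of 25 2-step routes that fits.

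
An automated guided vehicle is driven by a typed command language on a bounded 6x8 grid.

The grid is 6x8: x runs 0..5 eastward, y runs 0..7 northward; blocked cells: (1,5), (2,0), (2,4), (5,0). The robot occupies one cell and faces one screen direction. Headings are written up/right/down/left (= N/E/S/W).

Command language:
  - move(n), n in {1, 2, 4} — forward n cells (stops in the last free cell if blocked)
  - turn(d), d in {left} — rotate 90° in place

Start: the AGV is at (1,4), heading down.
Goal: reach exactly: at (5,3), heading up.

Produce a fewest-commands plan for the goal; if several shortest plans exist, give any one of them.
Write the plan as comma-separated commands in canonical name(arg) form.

move(1), turn(left), move(4), turn(left)

t0: at (1,4), heading down
1. move(1) → at (1,3), heading down
2. turn(left) → at (1,3), heading right
3. move(4) → at (5,3), heading right
4. turn(left) → at (5,3), heading up
minimal: 4 command(s), checked below 4.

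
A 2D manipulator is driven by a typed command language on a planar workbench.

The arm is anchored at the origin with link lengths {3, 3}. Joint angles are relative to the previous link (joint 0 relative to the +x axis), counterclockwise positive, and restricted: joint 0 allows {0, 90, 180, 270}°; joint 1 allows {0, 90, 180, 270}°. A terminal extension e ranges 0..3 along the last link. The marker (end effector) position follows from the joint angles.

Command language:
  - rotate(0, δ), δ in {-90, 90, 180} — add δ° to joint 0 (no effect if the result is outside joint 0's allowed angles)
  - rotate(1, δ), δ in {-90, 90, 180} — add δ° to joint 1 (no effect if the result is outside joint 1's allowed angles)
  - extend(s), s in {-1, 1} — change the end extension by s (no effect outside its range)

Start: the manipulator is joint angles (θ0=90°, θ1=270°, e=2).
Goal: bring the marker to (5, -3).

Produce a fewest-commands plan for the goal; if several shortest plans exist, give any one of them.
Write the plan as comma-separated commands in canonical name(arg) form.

from: joint angles (θ0=90°, θ1=270°, e=2)
[1] after rotate(1, 180): joint angles (θ0=90°, θ1=90°, e=2)
[2] after rotate(0, 180): joint angles (θ0=270°, θ1=90°, e=2)
nothing shorter than 2 reaches the goal.

rotate(1, 180), rotate(0, 180)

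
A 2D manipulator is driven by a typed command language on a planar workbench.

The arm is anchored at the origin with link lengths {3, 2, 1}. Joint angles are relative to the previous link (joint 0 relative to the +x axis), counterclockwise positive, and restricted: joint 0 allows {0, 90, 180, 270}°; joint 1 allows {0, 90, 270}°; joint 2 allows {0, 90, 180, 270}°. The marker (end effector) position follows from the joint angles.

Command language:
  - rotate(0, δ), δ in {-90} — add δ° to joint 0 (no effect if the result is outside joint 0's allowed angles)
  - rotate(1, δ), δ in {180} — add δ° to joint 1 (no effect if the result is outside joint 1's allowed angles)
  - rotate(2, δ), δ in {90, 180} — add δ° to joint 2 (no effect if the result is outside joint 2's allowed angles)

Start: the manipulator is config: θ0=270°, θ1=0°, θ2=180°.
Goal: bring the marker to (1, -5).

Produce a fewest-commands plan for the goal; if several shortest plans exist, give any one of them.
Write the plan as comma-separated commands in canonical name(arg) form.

rotate(2, 180), rotate(2, 90)

begin: config: θ0=270°, θ1=0°, θ2=180°
[1] after rotate(2, 180): config: θ0=270°, θ1=0°, θ2=0°
[2] after rotate(2, 90): config: θ0=270°, θ1=0°, θ2=90°
no 1-step plan works, so 2 is optimal.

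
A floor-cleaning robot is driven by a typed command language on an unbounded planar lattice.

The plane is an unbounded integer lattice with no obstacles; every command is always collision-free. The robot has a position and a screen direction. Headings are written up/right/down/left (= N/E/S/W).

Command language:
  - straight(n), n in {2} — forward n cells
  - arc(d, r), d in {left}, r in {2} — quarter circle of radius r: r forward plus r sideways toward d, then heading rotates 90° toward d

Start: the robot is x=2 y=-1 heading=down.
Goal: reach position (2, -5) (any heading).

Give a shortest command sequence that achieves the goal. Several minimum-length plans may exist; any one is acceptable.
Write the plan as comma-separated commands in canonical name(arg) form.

t0: x=2 y=-1 heading=down
t=1 straight(2) ⇒ x=2 y=-3 heading=down
t=2 straight(2) ⇒ x=2 y=-5 heading=down
shorter routes all fall short; 2 is best.

straight(2), straight(2)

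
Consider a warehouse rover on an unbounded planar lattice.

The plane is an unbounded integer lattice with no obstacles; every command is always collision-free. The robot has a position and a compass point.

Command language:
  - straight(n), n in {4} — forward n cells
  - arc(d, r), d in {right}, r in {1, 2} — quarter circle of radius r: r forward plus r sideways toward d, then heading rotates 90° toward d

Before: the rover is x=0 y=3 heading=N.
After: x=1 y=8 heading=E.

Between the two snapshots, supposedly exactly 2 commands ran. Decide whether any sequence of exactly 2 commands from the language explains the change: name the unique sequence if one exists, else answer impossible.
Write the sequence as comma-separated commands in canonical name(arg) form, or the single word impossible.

straight(4), arc(right, 1)

key: order matters: swapping straight(4) and arc(right, 1) lands elsewhere
t0: x=0 y=3 heading=N
[1] after straight(4): x=0 y=7 heading=N
[2] after arc(right, 1): x=1 y=8 heading=E
no rival 2-sequence matches.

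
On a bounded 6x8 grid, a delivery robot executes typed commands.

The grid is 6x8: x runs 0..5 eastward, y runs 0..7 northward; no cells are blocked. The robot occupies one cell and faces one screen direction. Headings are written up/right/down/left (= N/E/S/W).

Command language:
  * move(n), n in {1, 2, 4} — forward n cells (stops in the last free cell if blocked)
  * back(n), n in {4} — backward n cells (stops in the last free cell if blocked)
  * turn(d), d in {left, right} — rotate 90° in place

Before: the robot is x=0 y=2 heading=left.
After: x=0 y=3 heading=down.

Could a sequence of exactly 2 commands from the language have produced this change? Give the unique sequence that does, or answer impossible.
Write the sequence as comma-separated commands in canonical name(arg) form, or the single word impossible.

every 2-command combo misses the target.

impossible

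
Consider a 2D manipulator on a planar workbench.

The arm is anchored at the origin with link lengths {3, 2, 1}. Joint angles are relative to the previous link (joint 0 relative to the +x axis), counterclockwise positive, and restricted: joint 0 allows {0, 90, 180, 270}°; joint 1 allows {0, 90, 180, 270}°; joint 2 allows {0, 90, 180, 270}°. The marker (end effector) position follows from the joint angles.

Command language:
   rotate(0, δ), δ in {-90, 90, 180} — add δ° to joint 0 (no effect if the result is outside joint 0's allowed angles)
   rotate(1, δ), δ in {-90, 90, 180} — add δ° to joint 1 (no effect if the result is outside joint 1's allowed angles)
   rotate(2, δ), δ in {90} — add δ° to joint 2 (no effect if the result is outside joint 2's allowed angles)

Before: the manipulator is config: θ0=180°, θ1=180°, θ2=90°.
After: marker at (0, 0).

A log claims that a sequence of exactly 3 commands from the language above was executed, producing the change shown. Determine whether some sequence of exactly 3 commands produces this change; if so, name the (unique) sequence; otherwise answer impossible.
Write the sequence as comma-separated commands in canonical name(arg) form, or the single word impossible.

rotate(2, 90), rotate(2, 90), rotate(2, 90)

begin: config: θ0=180°, θ1=180°, θ2=90°
t=1 rotate(2, 90) ⇒ config: θ0=180°, θ1=180°, θ2=180°
t=2 rotate(2, 90) ⇒ config: θ0=180°, θ1=180°, θ2=270°
t=3 rotate(2, 90) ⇒ config: θ0=180°, θ1=180°, θ2=0°
no other 3-command option fits: unique.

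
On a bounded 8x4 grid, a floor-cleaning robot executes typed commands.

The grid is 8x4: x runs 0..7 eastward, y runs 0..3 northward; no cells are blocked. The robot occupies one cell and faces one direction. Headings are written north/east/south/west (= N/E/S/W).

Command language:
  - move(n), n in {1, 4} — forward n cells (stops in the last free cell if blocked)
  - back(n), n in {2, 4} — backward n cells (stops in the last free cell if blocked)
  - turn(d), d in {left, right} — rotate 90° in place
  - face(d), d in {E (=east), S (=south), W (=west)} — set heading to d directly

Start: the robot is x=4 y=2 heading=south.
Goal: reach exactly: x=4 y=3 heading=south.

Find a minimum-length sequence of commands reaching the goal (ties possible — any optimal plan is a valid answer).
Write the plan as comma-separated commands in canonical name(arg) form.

from: x=4 y=2 heading=south
step 1 (back(2)): x=4 y=3 heading=south
shorter routes all fall short; 1 is best.

back(2)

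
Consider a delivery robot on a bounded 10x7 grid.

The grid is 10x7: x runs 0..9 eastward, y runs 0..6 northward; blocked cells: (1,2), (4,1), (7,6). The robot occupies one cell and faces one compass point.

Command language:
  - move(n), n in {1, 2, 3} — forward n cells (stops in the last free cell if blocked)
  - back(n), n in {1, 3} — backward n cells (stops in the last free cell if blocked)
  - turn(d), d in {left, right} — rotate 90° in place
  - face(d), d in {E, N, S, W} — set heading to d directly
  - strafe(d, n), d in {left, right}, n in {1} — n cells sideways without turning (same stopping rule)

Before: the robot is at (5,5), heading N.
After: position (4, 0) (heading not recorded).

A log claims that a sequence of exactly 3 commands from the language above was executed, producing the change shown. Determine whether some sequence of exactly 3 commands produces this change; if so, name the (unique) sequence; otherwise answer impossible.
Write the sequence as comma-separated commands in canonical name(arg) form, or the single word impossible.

back(3), back(3), strafe(left, 1)

key: the second back(3) runs into the grid edge before its full distance
begin: at (5,5), heading N
[1] after back(3): at (5,2), heading N
[2] after back(3): at (5,0), heading N
[3] after strafe(left, 1): at (4,0), heading N
no rival 3-sequence matches.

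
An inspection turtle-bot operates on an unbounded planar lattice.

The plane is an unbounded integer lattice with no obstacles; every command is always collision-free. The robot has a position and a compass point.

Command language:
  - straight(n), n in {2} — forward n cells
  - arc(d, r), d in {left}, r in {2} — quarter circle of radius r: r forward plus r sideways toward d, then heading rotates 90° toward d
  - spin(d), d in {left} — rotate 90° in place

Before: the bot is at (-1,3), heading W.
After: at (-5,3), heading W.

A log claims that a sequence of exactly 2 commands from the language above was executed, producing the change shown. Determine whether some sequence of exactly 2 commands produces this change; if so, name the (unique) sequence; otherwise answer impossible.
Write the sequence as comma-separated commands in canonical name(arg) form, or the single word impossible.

key: still facing W at the end — nothing in the sequence rotates
t0: at (-1,3), heading W
1. straight(2) → at (-3,3), heading W
2. straight(2) → at (-5,3), heading W
all 9 alternatives checked — unique.

straight(2), straight(2)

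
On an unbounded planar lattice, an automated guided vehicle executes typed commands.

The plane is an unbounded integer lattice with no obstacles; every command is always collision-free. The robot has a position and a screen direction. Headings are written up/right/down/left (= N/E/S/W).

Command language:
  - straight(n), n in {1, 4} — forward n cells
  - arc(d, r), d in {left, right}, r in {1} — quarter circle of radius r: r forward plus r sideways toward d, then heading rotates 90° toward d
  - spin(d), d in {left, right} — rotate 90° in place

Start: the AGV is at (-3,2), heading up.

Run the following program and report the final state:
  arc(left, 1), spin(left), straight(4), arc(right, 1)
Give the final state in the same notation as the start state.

at (-5,-2), heading left

start: at (-3,2), heading up
[1] after arc(left, 1): at (-4,3), heading left
[2] after spin(left): at (-4,3), heading down
[3] after straight(4): at (-4,-1), heading down
[4] after arc(right, 1): at (-5,-2), heading left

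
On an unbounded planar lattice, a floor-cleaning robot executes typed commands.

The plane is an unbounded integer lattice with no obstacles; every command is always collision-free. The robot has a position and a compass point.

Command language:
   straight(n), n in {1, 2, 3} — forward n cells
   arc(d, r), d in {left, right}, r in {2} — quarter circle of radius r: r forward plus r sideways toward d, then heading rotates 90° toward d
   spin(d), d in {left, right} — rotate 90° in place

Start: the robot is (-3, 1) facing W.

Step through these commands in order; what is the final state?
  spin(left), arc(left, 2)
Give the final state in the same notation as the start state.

(-1, -1) facing E

initial: (-3, 1) facing W
[1] after spin(left): (-3, 1) facing S
[2] after arc(left, 2): (-1, -1) facing E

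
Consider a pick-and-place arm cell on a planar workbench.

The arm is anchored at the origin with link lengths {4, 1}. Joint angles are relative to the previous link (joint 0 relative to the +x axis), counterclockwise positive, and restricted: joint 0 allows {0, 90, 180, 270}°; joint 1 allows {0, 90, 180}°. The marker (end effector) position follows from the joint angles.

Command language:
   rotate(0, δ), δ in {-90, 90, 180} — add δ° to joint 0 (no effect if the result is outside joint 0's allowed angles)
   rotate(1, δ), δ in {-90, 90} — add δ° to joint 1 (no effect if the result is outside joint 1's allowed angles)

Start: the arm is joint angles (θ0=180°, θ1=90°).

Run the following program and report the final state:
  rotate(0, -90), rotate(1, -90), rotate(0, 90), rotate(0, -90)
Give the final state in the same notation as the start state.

joint angles (θ0=90°, θ1=0°)

begin: joint angles (θ0=180°, θ1=90°)
1. rotate(0, -90) → joint angles (θ0=90°, θ1=90°)
2. rotate(1, -90) → joint angles (θ0=90°, θ1=0°)
3. rotate(0, 90) → joint angles (θ0=180°, θ1=0°)
4. rotate(0, -90) → joint angles (θ0=90°, θ1=0°)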